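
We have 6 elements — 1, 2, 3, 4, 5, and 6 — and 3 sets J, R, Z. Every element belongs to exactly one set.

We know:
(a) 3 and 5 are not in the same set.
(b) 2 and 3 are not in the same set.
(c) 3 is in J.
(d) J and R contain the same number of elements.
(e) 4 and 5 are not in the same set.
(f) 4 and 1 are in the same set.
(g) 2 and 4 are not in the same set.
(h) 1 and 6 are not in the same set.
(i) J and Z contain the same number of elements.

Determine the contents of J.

J = {3, 6}

From (c): 3 ∈ J.
(a): 5 ∉ J.
(b): 2 ∉ J.
Suppose 1 ∈ J: no assignment then satisfies all the clues, so 1 ∉ J.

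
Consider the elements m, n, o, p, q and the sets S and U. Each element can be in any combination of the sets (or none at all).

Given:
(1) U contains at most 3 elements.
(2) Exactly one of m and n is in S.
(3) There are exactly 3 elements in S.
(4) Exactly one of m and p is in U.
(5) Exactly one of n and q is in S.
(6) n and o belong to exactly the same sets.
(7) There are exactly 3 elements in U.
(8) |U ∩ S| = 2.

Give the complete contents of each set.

S = {n, o, p}; U = {m, n, o}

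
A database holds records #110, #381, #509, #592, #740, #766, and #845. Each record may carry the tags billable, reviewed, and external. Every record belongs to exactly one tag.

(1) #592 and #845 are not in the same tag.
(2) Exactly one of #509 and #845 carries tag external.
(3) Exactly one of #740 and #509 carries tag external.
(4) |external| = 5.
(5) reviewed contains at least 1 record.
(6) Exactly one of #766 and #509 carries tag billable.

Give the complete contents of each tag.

billable = {#509}; reviewed = {#592}; external = {#110, #381, #740, #766, #845}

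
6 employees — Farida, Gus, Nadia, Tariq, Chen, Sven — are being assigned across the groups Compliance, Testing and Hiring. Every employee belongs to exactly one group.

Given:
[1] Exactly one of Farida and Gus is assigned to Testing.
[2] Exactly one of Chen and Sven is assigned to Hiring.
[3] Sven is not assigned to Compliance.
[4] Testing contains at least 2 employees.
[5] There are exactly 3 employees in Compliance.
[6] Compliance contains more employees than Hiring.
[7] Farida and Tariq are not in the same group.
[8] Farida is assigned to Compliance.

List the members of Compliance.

Compliance = {Chen, Farida, Nadia}

From (3): Sven ∉ Compliance.
From (8): Farida ∈ Compliance.
(1) (exactly one): Gus ∈ Testing.
(7): Tariq ∉ Compliance.
(5): only 3 candidates remain for Compliance, so all are in.
(2) (exactly one): Sven ∈ Hiring.
(4): only 2 candidates remain for Testing, so all are in.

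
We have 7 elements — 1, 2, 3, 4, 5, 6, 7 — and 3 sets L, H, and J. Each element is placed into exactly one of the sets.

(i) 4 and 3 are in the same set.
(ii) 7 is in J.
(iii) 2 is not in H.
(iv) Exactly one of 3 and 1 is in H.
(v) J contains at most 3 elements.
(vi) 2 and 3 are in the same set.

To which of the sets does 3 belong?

From (ii): 7 ∈ J.
From (iii): 2 ∉ H.
(vi): 3 matches 2: 3 ∉ H.
(i): 4 matches 3: 4 ∉ H.
(iv) (exactly one): 1 ∈ H.
Suppose 3 ∉ L: no assignment then satisfies all the clues, so 3 ∈ L.

3: L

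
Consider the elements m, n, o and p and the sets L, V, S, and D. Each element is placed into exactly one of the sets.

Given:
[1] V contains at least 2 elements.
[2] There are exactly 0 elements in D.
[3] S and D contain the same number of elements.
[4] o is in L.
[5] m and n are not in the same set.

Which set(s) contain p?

p: V

From (4): o ∈ L.
(2): D already has 0, so the rest are out.
Suppose p ∈ L: no assignment then satisfies all the clues, so p ∉ L.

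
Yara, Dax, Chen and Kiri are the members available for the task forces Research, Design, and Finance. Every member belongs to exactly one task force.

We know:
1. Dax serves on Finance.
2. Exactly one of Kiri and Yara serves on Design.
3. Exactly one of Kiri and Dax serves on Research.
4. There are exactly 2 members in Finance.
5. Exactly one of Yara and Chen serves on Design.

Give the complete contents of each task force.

From (1): Dax ∈ Finance.
(3) (exactly one): Kiri ∈ Research.
(2) (exactly one): Yara ∈ Design.
(4): only 2 candidates remain for Finance, so all are in.

Research = {Kiri}; Design = {Yara}; Finance = {Chen, Dax}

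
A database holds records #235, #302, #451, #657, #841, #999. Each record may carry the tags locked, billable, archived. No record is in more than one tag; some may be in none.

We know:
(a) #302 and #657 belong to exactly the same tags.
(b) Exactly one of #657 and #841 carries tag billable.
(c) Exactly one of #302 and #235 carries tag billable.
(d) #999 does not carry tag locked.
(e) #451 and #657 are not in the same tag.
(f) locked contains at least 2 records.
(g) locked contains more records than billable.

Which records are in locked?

From (d): #999 ∉ locked.
Suppose #235 ∉ locked: no assignment then satisfies all the clues, so #235 ∈ locked.

locked = {#235, #451, #841}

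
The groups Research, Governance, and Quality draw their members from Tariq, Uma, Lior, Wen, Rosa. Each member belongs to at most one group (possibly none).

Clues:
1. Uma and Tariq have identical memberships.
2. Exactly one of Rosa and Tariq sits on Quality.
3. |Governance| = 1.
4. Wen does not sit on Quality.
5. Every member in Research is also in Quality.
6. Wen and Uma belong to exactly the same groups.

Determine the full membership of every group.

Research = {}; Governance = {Lior}; Quality = {Rosa}

From (4): Wen ∉ Quality.
(5) contrapositive: Wen ∉ Research.
(6): Uma matches Wen: Uma ∉ Research.
(6): Uma matches Wen: Uma ∉ Quality.
(1): Tariq matches Uma: Tariq ∉ Research.
(1): Tariq matches Uma: Tariq ∉ Quality.
(2) (exactly one): Rosa ∈ Quality.
Suppose Tariq ∈ Governance: no assignment then satisfies all the clues, so Tariq ∉ Governance.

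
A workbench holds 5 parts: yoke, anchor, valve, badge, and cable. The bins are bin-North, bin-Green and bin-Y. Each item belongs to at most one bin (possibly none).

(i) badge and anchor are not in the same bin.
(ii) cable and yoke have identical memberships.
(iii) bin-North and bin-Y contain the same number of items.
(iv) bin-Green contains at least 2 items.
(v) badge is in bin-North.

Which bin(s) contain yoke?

yoke: bin-Green

From (v): badge ∈ bin-North.
(i): anchor ∉ bin-North.
Suppose yoke ∈ bin-North: no assignment then satisfies all the clues, so yoke ∉ bin-North.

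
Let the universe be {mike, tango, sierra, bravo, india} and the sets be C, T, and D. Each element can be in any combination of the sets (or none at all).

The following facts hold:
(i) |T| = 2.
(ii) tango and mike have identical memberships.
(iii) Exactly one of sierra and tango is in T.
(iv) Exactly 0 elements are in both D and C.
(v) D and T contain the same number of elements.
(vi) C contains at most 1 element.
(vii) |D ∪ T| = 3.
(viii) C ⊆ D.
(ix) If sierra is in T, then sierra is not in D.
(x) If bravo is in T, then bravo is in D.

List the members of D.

D = {bravo, india}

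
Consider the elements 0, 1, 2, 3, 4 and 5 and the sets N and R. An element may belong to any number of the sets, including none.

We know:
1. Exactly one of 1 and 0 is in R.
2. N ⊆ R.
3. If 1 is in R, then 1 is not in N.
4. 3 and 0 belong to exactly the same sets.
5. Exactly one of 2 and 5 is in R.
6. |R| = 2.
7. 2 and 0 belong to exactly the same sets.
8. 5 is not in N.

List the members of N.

N = {}

From (8): 5 ∉ N.
Suppose 0 ∈ N: no assignment then satisfies all the clues, so 0 ∉ N.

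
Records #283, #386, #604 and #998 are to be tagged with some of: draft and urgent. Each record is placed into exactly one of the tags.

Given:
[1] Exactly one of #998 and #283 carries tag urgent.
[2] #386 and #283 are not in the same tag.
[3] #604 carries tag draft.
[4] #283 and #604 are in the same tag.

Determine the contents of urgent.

urgent = {#386, #998}

From (3): #604 ∈ draft.
(4): #283 matches #604: #283 ∈ draft.
(1) (exactly one): #998 ∈ urgent.
(2): #386 ∉ draft.
Only one tag left: #386 ∈ urgent.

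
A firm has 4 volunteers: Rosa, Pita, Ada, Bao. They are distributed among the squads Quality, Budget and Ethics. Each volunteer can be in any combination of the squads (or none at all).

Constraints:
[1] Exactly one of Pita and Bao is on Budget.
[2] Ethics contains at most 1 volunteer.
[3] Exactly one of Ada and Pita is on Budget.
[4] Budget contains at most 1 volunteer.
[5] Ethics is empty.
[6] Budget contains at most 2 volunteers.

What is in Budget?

Budget = {Pita}

(5): Ethics already has 0, so the rest are out.
Suppose Rosa ∈ Budget: no assignment then satisfies all the clues, so Rosa ∉ Budget.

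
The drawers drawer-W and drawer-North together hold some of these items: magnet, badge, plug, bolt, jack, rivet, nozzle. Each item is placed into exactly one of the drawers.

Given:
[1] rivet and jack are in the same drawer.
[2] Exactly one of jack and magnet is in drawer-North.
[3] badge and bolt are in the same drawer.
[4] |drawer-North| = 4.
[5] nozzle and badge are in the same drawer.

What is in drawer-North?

drawer-North = {badge, bolt, magnet, nozzle}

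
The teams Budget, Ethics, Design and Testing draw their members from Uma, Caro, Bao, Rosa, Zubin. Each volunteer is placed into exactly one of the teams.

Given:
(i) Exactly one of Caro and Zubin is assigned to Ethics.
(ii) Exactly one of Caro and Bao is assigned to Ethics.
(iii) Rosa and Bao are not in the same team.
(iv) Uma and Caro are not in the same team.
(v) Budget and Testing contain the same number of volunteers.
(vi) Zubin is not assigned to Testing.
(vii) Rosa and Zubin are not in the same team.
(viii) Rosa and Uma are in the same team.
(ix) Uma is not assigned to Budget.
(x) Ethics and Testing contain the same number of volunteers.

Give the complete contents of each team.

From (vi): Zubin ∉ Testing.
From (ix): Uma ∉ Budget.
(viii): Rosa matches Uma: Rosa ∉ Budget.
Suppose Uma ∈ Ethics: no assignment then satisfies all the clues, so Uma ∉ Ethics.

Budget = {Zubin}; Ethics = {Caro}; Design = {Rosa, Uma}; Testing = {Bao}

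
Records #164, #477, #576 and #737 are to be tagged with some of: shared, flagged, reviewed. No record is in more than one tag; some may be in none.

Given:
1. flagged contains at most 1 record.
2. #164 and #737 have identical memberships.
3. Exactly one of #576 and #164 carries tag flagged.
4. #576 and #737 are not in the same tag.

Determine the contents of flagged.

flagged = {#576}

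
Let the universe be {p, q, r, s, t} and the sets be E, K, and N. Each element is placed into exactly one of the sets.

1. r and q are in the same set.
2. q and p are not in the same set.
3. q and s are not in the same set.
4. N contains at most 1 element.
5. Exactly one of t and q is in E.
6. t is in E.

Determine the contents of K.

K = {q, r}

From (6): t ∈ E.
(5) (exactly one): q ∉ E.
(1): r matches q: r ∉ E.
Suppose p ∈ K: no assignment then satisfies all the clues, so p ∉ K.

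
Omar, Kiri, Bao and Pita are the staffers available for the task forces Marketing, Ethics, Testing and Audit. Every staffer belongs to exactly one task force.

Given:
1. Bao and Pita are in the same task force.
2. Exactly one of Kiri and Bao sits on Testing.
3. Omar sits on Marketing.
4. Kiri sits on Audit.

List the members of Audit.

Audit = {Kiri}

From (3): Omar ∈ Marketing.
From (4): Kiri ∈ Audit.
(2) (exactly one): Bao ∈ Testing.
(1): Pita matches Bao: Pita ∉ Marketing.
(1): Pita matches Bao: Pita ∉ Ethics.
(1): Pita matches Bao: Pita ∈ Testing.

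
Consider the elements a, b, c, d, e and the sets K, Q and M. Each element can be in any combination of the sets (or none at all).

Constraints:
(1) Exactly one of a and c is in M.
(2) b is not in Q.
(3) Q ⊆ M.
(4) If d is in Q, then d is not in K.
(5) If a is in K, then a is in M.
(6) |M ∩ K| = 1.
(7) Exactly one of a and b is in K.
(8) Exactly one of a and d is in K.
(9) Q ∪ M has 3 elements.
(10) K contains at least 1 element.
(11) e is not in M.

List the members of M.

M = {a, b, d}

From (2): b ∉ Q.
From (11): e ∉ M.
(3) contrapositive: e ∉ Q.
Suppose a ∉ M: no assignment then satisfies all the clues, so a ∈ M.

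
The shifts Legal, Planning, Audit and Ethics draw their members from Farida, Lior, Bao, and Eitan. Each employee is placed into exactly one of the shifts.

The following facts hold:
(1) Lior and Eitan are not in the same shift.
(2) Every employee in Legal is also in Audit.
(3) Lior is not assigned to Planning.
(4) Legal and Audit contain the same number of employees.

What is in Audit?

From (3): Lior ∉ Planning.
Suppose Farida ∈ Audit: no assignment then satisfies all the clues, so Farida ∉ Audit.

Audit = {}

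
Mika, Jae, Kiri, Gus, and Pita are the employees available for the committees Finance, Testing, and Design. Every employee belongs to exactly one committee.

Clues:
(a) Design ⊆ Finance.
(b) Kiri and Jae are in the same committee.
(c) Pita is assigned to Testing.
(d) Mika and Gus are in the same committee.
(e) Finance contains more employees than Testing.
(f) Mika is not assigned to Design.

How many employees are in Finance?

4

From (c): Pita ∈ Testing.
From (f): Mika ∉ Design.
(d): Gus matches Mika: Gus ∉ Design.
Suppose Mika ∉ Finance: no assignment then satisfies all the clues, so Mika ∈ Finance.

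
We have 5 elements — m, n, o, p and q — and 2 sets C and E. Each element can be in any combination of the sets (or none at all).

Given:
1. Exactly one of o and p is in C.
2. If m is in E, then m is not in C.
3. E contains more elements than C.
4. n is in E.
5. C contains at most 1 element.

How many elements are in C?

1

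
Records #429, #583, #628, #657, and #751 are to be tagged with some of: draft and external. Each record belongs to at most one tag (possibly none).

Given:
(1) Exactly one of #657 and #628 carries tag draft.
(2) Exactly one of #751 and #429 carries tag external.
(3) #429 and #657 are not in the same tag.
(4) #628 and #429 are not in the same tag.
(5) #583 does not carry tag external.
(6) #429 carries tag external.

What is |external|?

From (5): #583 ∉ external.
From (6): #429 ∈ external.
(2) (exactly one): #751 ∉ external.
(3): #657 ∉ external.
(4): #628 ∉ external.

1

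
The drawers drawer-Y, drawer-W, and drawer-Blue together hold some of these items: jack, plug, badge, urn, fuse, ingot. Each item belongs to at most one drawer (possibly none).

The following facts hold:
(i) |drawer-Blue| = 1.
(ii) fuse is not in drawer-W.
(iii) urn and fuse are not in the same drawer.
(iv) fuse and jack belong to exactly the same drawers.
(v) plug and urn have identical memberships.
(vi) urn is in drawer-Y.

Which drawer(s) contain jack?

jack: none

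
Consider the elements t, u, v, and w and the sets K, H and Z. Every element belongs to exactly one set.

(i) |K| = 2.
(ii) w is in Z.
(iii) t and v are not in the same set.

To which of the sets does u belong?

u: K

From (ii): w ∈ Z.
Suppose u ∉ K: no assignment then satisfies all the clues, so u ∈ K.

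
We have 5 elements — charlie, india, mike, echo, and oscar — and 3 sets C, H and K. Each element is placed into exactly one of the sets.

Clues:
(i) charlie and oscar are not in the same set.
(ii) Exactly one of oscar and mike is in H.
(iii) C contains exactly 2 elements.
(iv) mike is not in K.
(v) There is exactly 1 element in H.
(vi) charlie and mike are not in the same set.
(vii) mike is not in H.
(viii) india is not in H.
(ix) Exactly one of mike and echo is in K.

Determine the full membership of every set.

C = {india, mike}; H = {oscar}; K = {charlie, echo}

From (iv): mike ∉ K.
From (vii): mike ∉ H.
From (viii): india ∉ H.
(ii) (exactly one): oscar ∈ H.
(v): H already has 1, so the rest are out.
(ix) (exactly one): echo ∈ K.
Only one set left: mike ∈ C.
(vi): charlie ∉ C.
Only one set left: charlie ∈ K.
(iii): only 2 candidates remain for C, so all are in.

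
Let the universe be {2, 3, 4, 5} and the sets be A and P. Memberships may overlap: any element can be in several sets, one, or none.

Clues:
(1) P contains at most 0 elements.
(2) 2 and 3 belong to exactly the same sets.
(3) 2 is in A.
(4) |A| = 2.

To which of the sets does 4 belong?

4: none

From (3): 2 ∈ A.
(1): P already has 0, so the rest are out.
(2): 3 matches 2: 3 ∈ A.
(4): A already has 2, so the rest are out.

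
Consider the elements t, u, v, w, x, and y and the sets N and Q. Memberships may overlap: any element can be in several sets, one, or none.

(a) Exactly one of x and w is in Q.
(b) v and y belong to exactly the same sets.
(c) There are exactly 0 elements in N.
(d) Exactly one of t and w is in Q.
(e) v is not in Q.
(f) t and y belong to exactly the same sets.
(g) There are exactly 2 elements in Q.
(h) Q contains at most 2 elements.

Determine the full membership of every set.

N = {}; Q = {u, w}

From (e): v ∉ Q.
(b): y matches v: y ∉ Q.
(c): N already has 0, so the rest are out.
(f): t matches y: t ∉ Q.
(d) (exactly one): w ∈ Q.
(a) (exactly one): x ∉ Q.
(g): only 2 candidates remain for Q, so all are in.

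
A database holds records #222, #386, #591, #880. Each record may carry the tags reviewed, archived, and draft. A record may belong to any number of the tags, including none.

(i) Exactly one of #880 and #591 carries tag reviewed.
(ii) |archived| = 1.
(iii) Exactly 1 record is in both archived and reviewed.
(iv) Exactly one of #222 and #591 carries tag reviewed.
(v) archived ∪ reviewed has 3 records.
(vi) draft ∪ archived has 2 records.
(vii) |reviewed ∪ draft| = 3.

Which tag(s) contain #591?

#591: none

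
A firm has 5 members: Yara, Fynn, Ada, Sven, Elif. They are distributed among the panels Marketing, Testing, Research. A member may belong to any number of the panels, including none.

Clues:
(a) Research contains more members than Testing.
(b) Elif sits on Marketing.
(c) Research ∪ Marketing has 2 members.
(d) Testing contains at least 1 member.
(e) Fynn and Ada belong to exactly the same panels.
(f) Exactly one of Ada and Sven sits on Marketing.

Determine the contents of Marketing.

Marketing = {Elif, Sven}

From (b): Elif ∈ Marketing.
Suppose Yara ∈ Marketing: no assignment then satisfies all the clues, so Yara ∉ Marketing.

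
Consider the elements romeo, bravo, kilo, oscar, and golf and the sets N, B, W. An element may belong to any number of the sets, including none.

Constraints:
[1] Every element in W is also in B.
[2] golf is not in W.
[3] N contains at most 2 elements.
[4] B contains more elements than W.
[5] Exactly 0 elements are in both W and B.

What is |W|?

0

From (2): golf ∉ W.
Suppose romeo ∈ W: no assignment then satisfies all the clues, so romeo ∉ W.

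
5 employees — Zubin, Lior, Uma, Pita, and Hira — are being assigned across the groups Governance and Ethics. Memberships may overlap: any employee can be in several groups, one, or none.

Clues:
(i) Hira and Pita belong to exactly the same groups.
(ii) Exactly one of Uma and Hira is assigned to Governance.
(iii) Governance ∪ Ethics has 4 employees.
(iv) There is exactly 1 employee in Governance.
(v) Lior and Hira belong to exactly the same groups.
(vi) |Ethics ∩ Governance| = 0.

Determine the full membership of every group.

Governance = {Uma}; Ethics = {Hira, Lior, Pita}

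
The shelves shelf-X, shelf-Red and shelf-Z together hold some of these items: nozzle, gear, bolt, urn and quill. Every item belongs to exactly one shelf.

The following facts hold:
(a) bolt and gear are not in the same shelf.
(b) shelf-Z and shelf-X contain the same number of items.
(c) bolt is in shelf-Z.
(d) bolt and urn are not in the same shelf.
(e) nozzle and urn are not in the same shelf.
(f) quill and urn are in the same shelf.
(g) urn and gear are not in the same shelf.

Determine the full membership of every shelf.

From (c): bolt ∈ shelf-Z.
(a): gear ∉ shelf-Z.
(d): urn ∉ shelf-Z.
(f): quill matches urn: quill ∉ shelf-Z.
Suppose nozzle ∈ shelf-X: no assignment then satisfies all the clues, so nozzle ∉ shelf-X.

shelf-X = {quill, urn}; shelf-Red = {gear}; shelf-Z = {bolt, nozzle}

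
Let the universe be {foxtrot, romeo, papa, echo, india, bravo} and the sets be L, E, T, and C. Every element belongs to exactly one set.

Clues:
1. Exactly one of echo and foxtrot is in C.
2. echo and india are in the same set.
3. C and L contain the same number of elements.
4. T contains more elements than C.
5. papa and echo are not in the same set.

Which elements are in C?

C = {foxtrot}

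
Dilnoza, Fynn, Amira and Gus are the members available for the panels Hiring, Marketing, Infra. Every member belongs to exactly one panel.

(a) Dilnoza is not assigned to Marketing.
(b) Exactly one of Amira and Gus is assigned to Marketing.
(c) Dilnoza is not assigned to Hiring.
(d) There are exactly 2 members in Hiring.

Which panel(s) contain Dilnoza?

From (a): Dilnoza ∉ Marketing.
From (c): Dilnoza ∉ Hiring.
Only one panel left: Dilnoza ∈ Infra.

Dilnoza: Infra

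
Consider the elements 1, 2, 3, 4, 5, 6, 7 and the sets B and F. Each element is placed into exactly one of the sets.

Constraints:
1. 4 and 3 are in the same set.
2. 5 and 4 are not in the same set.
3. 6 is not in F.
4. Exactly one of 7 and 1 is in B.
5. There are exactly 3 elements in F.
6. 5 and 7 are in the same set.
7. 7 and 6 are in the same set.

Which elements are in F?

From (3): 6 ∉ F.
(7): 7 matches 6: 7 ∉ F.
Only one set left: 6 ∈ B.
Only one set left: 7 ∈ B.
(4) (exactly one): 1 ∉ B.
(6): 5 matches 7: 5 ∈ B.
Only one set left: 1 ∈ F.
(2): 4 ∉ B.
Only one set left: 4 ∈ F.
(1): 3 matches 4: 3 ∉ B.
(1): 3 matches 4: 3 ∈ F.
Only one set left: 2 ∈ B.

F = {1, 3, 4}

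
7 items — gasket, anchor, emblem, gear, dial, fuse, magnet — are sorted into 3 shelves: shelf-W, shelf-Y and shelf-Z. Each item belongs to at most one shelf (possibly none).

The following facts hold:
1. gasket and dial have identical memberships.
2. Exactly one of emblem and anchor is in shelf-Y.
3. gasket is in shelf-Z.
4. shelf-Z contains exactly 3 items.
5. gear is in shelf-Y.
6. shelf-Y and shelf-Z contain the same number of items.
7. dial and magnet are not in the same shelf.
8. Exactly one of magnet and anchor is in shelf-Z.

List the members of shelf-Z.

shelf-Z = {anchor, dial, gasket}

From (3): gasket ∈ shelf-Z.
From (5): gear ∈ shelf-Y.
(1): dial matches gasket: dial ∉ shelf-W.
(1): dial matches gasket: dial ∉ shelf-Y.
(1): dial matches gasket: dial ∈ shelf-Z.
(7): magnet ∉ shelf-Z.
(8) (exactly one): anchor ∈ shelf-Z.
(2) (exactly one): emblem ∈ shelf-Y.
(4): shelf-Z already has 3, so the rest are out.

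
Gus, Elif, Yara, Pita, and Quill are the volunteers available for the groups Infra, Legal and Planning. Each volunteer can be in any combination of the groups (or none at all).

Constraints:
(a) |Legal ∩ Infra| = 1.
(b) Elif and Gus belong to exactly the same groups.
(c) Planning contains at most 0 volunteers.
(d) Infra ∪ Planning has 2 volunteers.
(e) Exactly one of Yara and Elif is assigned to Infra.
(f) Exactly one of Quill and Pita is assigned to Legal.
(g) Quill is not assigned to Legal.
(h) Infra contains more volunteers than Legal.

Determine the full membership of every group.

Infra = {Pita, Yara}; Legal = {Pita}; Planning = {}

From (g): Quill ∉ Legal.
(c): Planning already has 0, so the rest are out.
(f) (exactly one): Pita ∈ Legal.
Suppose Gus ∈ Infra: no assignment then satisfies all the clues, so Gus ∉ Infra.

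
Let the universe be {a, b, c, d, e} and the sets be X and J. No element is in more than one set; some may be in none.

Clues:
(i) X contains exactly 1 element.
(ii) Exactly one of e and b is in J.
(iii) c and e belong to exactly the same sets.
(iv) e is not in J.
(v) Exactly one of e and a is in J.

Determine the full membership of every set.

X = {d}; J = {a, b}

From (iv): e ∉ J.
(ii) (exactly one): b ∈ J.
(iii): c matches e: c ∉ J.
(v) (exactly one): a ∈ J.
Suppose c ∈ X: no assignment then satisfies all the clues, so c ∉ X.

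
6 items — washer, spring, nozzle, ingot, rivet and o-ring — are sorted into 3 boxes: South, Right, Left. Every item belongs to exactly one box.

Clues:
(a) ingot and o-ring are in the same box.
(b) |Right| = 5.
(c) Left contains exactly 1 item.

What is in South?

South = {}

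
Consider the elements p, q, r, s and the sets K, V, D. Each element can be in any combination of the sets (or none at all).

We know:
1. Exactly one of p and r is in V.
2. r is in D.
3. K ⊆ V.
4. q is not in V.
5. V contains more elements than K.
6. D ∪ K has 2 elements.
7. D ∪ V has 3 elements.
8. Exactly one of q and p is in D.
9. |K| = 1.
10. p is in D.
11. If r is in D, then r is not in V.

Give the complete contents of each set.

K = {p}; V = {p, s}; D = {p, r}

From (2): r ∈ D.
From (4): q ∉ V.
From (10): p ∈ D.
(3) contrapositive: q ∉ K.
(8) (exactly one): q ∉ D.
(11): r ∉ V.
(1) (exactly one): p ∈ V.
(3) contrapositive: r ∉ K.
Suppose p ∉ K: no assignment then satisfies all the clues, so p ∈ K.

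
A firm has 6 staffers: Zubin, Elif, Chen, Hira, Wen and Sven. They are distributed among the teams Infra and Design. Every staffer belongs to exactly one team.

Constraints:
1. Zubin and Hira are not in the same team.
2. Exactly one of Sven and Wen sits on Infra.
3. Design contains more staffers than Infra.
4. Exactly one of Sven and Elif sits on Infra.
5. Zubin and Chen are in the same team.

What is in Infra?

Infra = {Hira, Sven}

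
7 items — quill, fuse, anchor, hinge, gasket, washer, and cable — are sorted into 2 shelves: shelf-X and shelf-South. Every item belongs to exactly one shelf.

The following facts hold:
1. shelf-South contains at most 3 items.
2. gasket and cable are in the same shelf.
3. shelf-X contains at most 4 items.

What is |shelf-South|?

3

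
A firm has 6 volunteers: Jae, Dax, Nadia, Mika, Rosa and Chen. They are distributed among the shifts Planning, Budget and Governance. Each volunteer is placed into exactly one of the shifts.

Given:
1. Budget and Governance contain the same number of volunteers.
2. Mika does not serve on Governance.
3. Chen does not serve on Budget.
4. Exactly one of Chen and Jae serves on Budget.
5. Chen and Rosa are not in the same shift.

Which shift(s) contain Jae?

Jae: Budget

From (2): Mika ∉ Governance.
From (3): Chen ∉ Budget.
(4) (exactly one): Jae ∈ Budget.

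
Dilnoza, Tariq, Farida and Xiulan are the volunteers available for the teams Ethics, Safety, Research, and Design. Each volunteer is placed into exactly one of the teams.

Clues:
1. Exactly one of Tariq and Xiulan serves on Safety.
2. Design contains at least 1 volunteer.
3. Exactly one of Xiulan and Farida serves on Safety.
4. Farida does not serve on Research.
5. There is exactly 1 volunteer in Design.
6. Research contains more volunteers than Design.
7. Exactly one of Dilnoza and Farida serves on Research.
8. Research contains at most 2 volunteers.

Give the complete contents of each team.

From (4): Farida ∉ Research.
(7) (exactly one): Dilnoza ∈ Research.
Suppose Tariq ∈ Ethics: no assignment then satisfies all the clues, so Tariq ∉ Ethics.

Ethics = {}; Safety = {Xiulan}; Research = {Dilnoza, Tariq}; Design = {Farida}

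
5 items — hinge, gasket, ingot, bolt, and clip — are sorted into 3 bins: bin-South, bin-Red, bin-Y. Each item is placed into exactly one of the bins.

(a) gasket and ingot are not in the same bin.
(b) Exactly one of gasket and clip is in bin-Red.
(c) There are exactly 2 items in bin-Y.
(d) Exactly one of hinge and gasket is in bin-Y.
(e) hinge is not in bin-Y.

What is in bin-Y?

bin-Y = {bolt, gasket}

From (e): hinge ∉ bin-Y.
(d) (exactly one): gasket ∈ bin-Y.
(a): ingot ∉ bin-Y.
(b) (exactly one): clip ∈ bin-Red.
(c): only 2 candidates remain for bin-Y, so all are in.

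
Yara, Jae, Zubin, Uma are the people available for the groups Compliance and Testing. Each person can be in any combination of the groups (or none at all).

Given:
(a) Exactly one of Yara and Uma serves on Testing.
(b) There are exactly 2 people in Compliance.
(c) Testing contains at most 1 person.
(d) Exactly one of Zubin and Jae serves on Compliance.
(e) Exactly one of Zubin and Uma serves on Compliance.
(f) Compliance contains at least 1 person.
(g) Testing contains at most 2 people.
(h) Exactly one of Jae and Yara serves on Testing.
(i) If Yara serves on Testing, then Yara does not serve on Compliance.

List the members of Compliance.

Compliance = {Jae, Uma}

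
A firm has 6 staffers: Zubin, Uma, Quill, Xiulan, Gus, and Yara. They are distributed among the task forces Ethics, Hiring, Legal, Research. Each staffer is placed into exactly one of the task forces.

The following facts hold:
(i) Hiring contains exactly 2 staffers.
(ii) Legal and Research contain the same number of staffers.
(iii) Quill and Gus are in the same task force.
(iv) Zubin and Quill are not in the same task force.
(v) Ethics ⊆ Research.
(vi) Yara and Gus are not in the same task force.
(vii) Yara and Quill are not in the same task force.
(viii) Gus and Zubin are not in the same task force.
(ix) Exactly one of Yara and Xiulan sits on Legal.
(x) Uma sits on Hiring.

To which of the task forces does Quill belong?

Quill: Research

From (x): Uma ∈ Hiring.
Suppose Quill ∈ Ethics: no assignment then satisfies all the clues, so Quill ∉ Ethics.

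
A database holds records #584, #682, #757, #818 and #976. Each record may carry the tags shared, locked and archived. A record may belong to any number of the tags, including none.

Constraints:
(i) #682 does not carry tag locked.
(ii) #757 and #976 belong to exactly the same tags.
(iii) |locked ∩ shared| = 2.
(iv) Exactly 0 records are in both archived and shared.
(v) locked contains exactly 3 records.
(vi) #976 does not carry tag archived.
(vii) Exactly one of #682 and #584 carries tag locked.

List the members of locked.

locked = {#584, #757, #976}

From (i): #682 ∉ locked.
From (vi): #976 ∉ archived.
(ii): #757 matches #976: #757 ∉ archived.
(vii) (exactly one): #584 ∈ locked.
Suppose #757 ∉ locked: no assignment then satisfies all the clues, so #757 ∈ locked.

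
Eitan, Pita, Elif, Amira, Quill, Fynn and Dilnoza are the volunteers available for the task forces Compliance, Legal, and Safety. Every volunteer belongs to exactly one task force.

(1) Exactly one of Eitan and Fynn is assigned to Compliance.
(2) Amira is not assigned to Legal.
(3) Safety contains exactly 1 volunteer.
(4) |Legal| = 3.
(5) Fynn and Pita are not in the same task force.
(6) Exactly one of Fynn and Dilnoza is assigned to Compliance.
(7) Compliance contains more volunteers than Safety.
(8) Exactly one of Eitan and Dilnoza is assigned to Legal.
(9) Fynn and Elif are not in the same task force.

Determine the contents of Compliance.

Compliance = {Amira, Fynn, Quill}

From (2): Amira ∉ Legal.
Suppose Eitan ∈ Compliance: no assignment then satisfies all the clues, so Eitan ∉ Compliance.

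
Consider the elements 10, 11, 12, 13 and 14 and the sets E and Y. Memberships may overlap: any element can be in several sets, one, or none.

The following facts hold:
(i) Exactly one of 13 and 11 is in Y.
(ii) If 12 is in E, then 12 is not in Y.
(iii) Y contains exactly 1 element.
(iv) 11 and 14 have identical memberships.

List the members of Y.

Y = {13}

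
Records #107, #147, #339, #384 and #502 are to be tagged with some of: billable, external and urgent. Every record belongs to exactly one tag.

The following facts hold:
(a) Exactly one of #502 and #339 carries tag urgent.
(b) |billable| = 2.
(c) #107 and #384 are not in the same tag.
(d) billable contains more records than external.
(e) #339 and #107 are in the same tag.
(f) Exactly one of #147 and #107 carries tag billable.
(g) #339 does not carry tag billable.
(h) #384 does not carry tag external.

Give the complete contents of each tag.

billable = {#147, #384}; external = {#502}; urgent = {#107, #339}

From (g): #339 ∉ billable.
From (h): #384 ∉ external.
(e): #107 matches #339: #107 ∉ billable.
(f) (exactly one): #147 ∈ billable.
Suppose #107 ∈ external: no assignment then satisfies all the clues, so #107 ∉ external.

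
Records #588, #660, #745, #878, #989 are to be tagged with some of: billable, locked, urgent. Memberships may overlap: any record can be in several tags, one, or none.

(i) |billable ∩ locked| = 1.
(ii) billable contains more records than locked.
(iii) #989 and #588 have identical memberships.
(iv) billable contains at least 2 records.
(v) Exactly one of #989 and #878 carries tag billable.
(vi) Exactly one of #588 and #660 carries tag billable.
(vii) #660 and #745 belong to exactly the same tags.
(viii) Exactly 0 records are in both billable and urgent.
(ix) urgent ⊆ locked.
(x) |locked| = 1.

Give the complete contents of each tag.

billable = {#660, #745, #878}; locked = {#878}; urgent = {}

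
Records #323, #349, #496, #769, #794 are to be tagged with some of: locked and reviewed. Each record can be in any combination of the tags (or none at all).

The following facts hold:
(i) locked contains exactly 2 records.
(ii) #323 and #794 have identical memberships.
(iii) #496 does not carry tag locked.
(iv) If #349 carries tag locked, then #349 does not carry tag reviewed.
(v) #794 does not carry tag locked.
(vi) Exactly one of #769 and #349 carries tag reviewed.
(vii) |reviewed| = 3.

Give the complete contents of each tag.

locked = {#349, #769}; reviewed = {#323, #769, #794}

From (iii): #496 ∉ locked.
From (v): #794 ∉ locked.
(ii): #323 matches #794: #323 ∉ locked.
(i): only 2 candidates remain for locked, so all are in.
(iv): #349 ∉ reviewed.
(vi) (exactly one): #769 ∈ reviewed.
Suppose #323 ∉ reviewed: no assignment then satisfies all the clues, so #323 ∈ reviewed.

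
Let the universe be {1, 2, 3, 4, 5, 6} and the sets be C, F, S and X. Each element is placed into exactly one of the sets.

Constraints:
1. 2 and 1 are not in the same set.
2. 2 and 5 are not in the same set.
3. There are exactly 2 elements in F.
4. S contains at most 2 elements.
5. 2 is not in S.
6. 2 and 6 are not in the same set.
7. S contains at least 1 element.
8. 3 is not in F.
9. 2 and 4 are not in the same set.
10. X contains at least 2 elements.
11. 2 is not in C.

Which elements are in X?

X = {2, 3}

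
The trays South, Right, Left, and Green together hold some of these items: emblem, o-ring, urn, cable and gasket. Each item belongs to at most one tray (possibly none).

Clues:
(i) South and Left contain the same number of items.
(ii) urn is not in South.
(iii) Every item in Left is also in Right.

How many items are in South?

0

From (ii): urn ∉ South.
Suppose emblem ∈ South: no assignment then satisfies all the clues, so emblem ∉ South.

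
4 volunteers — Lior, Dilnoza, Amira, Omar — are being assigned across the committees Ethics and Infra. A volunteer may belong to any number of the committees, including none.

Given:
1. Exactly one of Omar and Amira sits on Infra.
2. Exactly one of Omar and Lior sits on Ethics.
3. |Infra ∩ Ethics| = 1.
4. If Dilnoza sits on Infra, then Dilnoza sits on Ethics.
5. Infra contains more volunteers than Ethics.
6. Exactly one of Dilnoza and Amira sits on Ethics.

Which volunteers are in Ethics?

Ethics = {Dilnoza, Omar}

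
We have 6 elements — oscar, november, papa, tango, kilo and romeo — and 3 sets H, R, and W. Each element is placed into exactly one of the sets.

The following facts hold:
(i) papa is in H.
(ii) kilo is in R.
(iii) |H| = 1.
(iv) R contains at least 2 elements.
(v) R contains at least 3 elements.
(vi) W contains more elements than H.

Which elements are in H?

H = {papa}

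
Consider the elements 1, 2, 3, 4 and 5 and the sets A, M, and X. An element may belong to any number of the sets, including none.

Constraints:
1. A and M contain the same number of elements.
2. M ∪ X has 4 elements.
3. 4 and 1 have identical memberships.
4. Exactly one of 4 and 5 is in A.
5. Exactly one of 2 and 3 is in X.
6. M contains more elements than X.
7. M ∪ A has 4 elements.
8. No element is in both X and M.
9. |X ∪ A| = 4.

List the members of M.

M = {1, 4, 5}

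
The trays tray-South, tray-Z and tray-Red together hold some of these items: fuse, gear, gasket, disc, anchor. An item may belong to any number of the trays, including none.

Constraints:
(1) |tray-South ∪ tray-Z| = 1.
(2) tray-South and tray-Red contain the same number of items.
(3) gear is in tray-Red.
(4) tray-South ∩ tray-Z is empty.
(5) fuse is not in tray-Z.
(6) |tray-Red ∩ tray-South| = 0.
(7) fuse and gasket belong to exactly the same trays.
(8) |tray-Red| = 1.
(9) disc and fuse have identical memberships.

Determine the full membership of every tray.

tray-South = {anchor}; tray-Z = {}; tray-Red = {gear}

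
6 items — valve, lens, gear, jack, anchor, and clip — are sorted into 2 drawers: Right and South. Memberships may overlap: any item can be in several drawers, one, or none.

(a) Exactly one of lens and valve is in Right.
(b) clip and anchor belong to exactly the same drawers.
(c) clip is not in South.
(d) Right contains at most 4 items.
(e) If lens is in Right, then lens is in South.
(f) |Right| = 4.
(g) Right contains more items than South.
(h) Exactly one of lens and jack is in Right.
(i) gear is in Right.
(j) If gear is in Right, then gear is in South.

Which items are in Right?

Right = {anchor, clip, gear, lens}

From (c): clip ∉ South.
From (i): gear ∈ Right.
(b): anchor matches clip: anchor ∉ South.
(j): gear ∈ South.
Suppose valve ∈ Right: no assignment then satisfies all the clues, so valve ∉ Right.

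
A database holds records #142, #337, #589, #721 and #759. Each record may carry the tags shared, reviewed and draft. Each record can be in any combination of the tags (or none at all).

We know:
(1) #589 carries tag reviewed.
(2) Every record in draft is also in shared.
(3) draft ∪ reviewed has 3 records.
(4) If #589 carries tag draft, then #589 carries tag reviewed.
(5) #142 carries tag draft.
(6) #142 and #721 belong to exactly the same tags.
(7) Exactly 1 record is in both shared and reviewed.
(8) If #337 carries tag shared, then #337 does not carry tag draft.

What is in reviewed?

reviewed = {#589}

From (1): #589 ∈ reviewed.
From (5): #142 ∈ draft.
(2) with #142 ∈ draft: #142 ∈ shared.
(6): #721 matches #142: #721 ∈ shared.
(6): #721 matches #142: #721 ∈ draft.
Suppose #142 ∈ reviewed: no assignment then satisfies all the clues, so #142 ∉ reviewed.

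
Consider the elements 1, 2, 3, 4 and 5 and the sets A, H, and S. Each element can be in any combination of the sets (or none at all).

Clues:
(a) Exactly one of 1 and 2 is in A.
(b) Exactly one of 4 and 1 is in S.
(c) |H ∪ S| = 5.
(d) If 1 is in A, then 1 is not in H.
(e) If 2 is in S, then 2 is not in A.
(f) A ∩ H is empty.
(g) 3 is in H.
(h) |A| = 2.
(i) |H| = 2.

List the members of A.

A = {1, 5}

From (g): 3 ∈ H.
(f) (disjoint): 3 ∉ A.
Suppose 1 ∉ A: no assignment then satisfies all the clues, so 1 ∈ A.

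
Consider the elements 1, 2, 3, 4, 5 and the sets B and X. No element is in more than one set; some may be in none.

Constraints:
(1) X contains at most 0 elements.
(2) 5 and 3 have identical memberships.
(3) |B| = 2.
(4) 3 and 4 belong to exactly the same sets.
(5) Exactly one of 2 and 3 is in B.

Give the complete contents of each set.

B = {1, 2}; X = {}

(1): X already has 0, so the rest are out.
Suppose 1 ∉ B: no assignment then satisfies all the clues, so 1 ∈ B.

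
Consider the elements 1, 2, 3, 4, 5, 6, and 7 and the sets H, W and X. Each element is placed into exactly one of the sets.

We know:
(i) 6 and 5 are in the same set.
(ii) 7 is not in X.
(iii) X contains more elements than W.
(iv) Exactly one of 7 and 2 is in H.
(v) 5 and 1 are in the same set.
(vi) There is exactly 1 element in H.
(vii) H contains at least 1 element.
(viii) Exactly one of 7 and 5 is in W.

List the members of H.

H = {2}

From (ii): 7 ∉ X.
Suppose 1 ∈ H: no assignment then satisfies all the clues, so 1 ∉ H.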